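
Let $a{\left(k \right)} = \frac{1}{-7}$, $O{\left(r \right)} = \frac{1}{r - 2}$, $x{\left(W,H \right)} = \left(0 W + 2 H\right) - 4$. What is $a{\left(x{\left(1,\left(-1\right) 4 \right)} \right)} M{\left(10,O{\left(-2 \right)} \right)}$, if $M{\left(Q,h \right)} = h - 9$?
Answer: $\frac{37}{28} \approx 1.3214$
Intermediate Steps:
$x{\left(W,H \right)} = -4 + 2 H$ ($x{\left(W,H \right)} = \left(0 + 2 H\right) - 4 = 2 H - 4 = -4 + 2 H$)
$O{\left(r \right)} = \frac{1}{-2 + r}$
$a{\left(k \right)} = - \frac{1}{7}$
$M{\left(Q,h \right)} = -9 + h$ ($M{\left(Q,h \right)} = h - 9 = -9 + h$)
$a{\left(x{\left(1,\left(-1\right) 4 \right)} \right)} M{\left(10,O{\left(-2 \right)} \right)} = - \frac{-9 + \frac{1}{-2 - 2}}{7} = - \frac{-9 + \frac{1}{-4}}{7} = - \frac{-9 - \frac{1}{4}}{7} = \left(- \frac{1}{7}\right) \left(- \frac{37}{4}\right) = \frac{37}{28}$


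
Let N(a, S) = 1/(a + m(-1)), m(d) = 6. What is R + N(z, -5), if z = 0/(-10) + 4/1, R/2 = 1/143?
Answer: 163/1430 ≈ 0.11399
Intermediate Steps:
R = 2/143 ≈ 0.013986
z = 4 (z = 0*(-⅒) + 4*1 = 0 + 4 = 4)
N(a, S) = 1/(6 + a) (N(a, S) = 1/(a + 6) = 1/(6 + a))
R + N(z, -5) = 2/143 + 1/(6 + 4) = 2/143 + 1/10 = 2/143 + ⅒ = 163/1430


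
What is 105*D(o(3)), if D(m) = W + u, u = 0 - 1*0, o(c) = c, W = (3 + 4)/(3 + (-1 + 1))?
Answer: 245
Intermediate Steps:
W = 7/3 (W = 7/(3 + 0) = 7/3 ≈ 2.3333)
u = 0 (u = 0 + 0 = 0)
D(m) = 7/3 (D(m) = 7/3 + 0 = 7/3)
105*D(o(3)) = 105*(7/3) = 245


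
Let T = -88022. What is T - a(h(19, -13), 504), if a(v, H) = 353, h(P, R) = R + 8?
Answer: -88375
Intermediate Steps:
h(P, R) = 8 + R
T - a(h(19, -13), 504) = -88022 - 1*353 = -88022 - 353 = -88375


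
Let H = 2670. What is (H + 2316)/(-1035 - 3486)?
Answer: -1662/1507 ≈ -1.1029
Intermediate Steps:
(H + 2316)/(-1035 - 3486) = (2670 + 2316)/(-1035 - 3486) = 4986/(-4521) = 4986*(-1/4521) = -1662/1507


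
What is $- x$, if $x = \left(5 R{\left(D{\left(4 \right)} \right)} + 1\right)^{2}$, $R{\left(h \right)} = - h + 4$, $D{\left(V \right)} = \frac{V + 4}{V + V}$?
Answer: $-256$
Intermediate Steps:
$D{\left(V \right)} = \frac{4 + V}{2 V}$
$R{\left(h \right)} = 4 - h$
$x = 256$ ($x = \left(5 \left(4 - \frac{4 + 4}{2 \cdot 4}\right) + 1\right)^{2} = \left(5 \left(4 - \frac{1}{2} \cdot \frac{1}{4} \cdot 8\right) + 1\right)^{2} = \left(5 \left(4 - 1\right) + 1\right)^{2} = \left(5 \cdot 3 + 1\right)^{2} = \left(15 + 1\right)^{2} = 16^{2} = 256$)
$- x = \left(-1\right) 256 = -256$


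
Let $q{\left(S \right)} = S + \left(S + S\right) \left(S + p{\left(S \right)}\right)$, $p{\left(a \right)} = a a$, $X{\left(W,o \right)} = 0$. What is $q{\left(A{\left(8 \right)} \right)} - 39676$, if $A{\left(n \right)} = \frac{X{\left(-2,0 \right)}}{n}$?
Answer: $-39676$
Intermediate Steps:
$p{\left(a \right)} = a^{2}$
$A{\left(n \right)} = 0$ ($A{\left(n \right)} = \frac{0}{n} = 0$)
$q{\left(S \right)} = S + 2 S \left(S + S^{2}\right)$ ($q{\left(S \right)} = S + \left(S + S\right) \left(S + S^{2}\right) = S + 2 S \left(S + S^{2}\right)$)
$q{\left(A{\left(8 \right)} \right)} - 39676 = 0 \left(1 + 2 \cdot 0 + 2 \cdot 0^{2}\right) - 39676 = 0 \left(1 + 0 + 2 \cdot 0\right) - 39676 = 0 \left(1 + 0 + 0\right) - 39676 = 0 \cdot 1 - 39676 = 0 - 39676 = -39676$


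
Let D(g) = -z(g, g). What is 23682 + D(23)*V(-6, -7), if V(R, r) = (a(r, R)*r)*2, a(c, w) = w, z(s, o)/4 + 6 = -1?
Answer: 26034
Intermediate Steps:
z(s, o) = -28 (z(s, o) = -24 + 4*(-1) = -24 - 4 = -28)
V(R, r) = 2*R*r (V(R, r) = (R*r)*2 = 2*R*r)
D(g) = 28 (D(g) = -1*(-28) = 28)
23682 + D(23)*V(-6, -7) = 23682 + 28*(2*(-6)*(-7)) = 23682 + 28*84 = 23682 + 2352 = 26034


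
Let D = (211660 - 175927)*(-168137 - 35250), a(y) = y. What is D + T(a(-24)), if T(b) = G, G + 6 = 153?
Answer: -7267627524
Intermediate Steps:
G = 147 (G = -6 + 153 = 147)
T(b) = 147
D = -7267627671 (D = 35733*(-203387) = -7267627671)
D + T(a(-24)) = -7267627671 + 147 = -7267627524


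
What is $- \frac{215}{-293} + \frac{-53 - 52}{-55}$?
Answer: $\frac{8518}{3223} \approx 2.6429$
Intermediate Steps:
$- \frac{215}{-293} + \frac{-53 - 52}{-55} = \left(-215\right) \left(- \frac{1}{293}\right) + \left(-53 - 52\right) \left(- \frac{1}{55}\right) = \frac{215}{293} - - \frac{21}{11} = \frac{215}{293} + \frac{21}{11} = \frac{8518}{3223}$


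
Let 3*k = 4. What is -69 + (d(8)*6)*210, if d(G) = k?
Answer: 1611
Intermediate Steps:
k = 4/3 (k = (1/3)*4 = 4/3 ≈ 1.3333)
d(G) = 4/3
-69 + (d(8)*6)*210 = -69 + ((4/3)*6)*210 = -69 + 8*210 = -69 + 1680 = 1611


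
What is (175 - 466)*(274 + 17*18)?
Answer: -168780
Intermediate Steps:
(175 - 466)*(274 + 17*18) = -291*(274 + 306) = -291*580 = -168780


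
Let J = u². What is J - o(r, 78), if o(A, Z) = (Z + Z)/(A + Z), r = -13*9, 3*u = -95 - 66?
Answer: 25957/9 ≈ 2884.1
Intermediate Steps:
u = -161/3 (u = (-95 - 66)/3 = (⅓)*(-161) = -161/3 ≈ -53.667)
r = -117
J = 25921/9 (J = (-161/3)² = 25921/9 ≈ 2880.1)
o(A, Z) = 2*Z/(A + Z) (o(A, Z) = (2*Z)/(A + Z) = 2*Z/(A + Z))
J - o(r, 78) = 25921/9 - 2*78/(-117 + 78) = 25921/9 - 2*78/(-39) = 25921/9 - 2*78*(-1)/39 = 25921/9 - 1*(-4) = 25921/9 + 4 = 25957/9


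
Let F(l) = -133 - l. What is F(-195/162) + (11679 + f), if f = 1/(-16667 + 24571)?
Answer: 2464265675/213408 ≈ 11547.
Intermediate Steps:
f = 1/7904 ≈ 0.00012652
F(-195/162) + (11679 + f) = (-133 - (-195)/162) + (11679 + 1/7904) = (-133 - (-195)/162) + 92310817/7904 = (-133 - 1*(-65/54)) + 92310817/7904 = (-133 + 65/54) + 92310817/7904 = -7117/54 + 92310817/7904 = 2464265675/213408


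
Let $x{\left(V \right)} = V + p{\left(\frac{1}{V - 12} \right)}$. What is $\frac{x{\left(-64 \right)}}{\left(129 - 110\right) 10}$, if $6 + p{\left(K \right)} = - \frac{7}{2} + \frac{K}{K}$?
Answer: $- \frac{29}{76} \approx -0.38158$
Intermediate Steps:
$p{\left(K \right)} = - \frac{17}{2}$ ($p{\left(K \right)} = -6 + \left(- \frac{7}{2} + \frac{K}{K}\right) = -6 + \left(\left(-7\right) \frac{1}{2} + 1\right) = -6 + \left(- \frac{7}{2} + 1\right) = -6 - \frac{5}{2} = - \frac{17}{2}$)
$x{\left(V \right)} = - \frac{17}{2} + V$ ($x{\left(V \right)} = V - \frac{17}{2} = - \frac{17}{2} + V$)
$\frac{x{\left(-64 \right)}}{\left(129 - 110\right) 10} = \frac{- \frac{17}{2} - 64}{\left(129 - 110\right) 10} = - \frac{145}{2 \cdot 19 \cdot 10} = - \frac{145}{2 \cdot 190} = \left(- \frac{145}{2}\right) \frac{1}{190} = - \frac{29}{76}$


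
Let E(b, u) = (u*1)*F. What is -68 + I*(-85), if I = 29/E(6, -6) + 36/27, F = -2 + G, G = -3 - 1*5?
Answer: -2669/12 ≈ -222.42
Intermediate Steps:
G = -8 (G = -3 - 5 = -8)
F = -10 (F = -2 - 8 = -10)
E(b, u) = -10*u (E(b, u) = (u*1)*(-10) = u*(-10) = -10*u)
I = 109/60 (I = 29/((-10*(-6))) + 36/27 = 29/60 + 36*(1/27) = 29*(1/60) + 4/3 = 29/60 + 4/3 = 109/60 ≈ 1.8167)
-68 + I*(-85) = -68 + (109/60)*(-85) = -68 - 1853/12 = -2669/12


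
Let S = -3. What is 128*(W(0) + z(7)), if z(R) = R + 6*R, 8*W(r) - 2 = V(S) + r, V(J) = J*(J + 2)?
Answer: 6352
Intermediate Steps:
V(J) = J*(2 + J)
W(r) = 5/8 + r/8 (W(r) = 1/4 + (-3*(2 - 3) + r)/8 = 1/4 + (-3*(-1) + r)/8 = 1/4 + (3 + r)/8 = 1/4 + (3/8 + r/8) = 5/8 + r/8)
z(R) = 7*R
128*(W(0) + z(7)) = 128*((5/8 + (1/8)*0) + 7*7) = 128*((5/8 + 0) + 49) = 128*(5/8 + 49) = 128*(397/8) = 6352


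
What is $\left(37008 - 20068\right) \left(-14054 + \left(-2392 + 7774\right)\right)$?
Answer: $-146903680$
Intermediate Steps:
$\left(37008 - 20068\right) \left(-14054 + \left(-2392 + 7774\right)\right) = 16940 \left(-14054 + 5382\right) = 16940 \left(-8672\right) = -146903680$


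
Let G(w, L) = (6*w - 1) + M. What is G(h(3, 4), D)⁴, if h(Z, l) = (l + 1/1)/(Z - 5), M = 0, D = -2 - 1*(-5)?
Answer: 65536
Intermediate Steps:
D = 3 (D = -2 + 5 = 3)
h(Z, l) = (1 + l)/(-5 + Z) (h(Z, l) = (l + 1)/(-5 + Z) = (1 + l)/(-5 + Z))
G(w, L) = -1 + 6*w (G(w, L) = (6*w - 1) + 0 = (-1 + 6*w) + 0 = -1 + 6*w)
G(h(3, 4), D)⁴ = (-1 + 6*((1 + 4)/(-5 + 3)))⁴ = (-1 + 6*(5/(-2)))⁴ = (-1 + 6*(-½*5))⁴ = (-1 + 6*(-5/2))⁴ = (-1 - 15)⁴ = (-16)⁴ = 65536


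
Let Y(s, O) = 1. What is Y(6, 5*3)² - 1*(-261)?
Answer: 262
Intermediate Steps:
Y(6, 5*3)² - 1*(-261) = 1² - 1*(-261) = 1 + 261 = 262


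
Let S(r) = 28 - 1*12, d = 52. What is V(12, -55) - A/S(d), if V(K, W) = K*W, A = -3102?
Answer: -3729/8 ≈ -466.13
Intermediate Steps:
S(r) = 16 (S(r) = 28 - 12 = 16)
V(12, -55) - A/S(d) = 12*(-55) - (-3102)/16 = -660 - (-3102)/16 = -660 - 1*(-1551/8) = -660 + 1551/8 = -3729/8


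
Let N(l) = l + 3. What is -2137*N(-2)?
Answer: -2137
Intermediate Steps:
N(l) = 3 + l
-2137*N(-2) = -2137*(3 - 2) = -2137*1 = -2137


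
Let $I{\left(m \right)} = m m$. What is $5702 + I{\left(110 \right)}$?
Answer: $17802$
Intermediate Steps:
$I{\left(m \right)} = m^{2}$
$5702 + I{\left(110 \right)} = 5702 + 110^{2} = 5702 + 12100 = 17802$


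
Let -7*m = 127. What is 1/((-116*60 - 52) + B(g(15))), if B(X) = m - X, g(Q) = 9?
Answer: -7/49274 ≈ -0.00014206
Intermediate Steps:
m = -127/7 (m = -1/7*127 = -127/7 ≈ -18.143)
B(X) = -127/7 - X
1/((-116*60 - 52) + B(g(15))) = 1/((-116*60 - 52) + (-127/7 - 1*9)) = 1/((-6960 - 52) + (-127/7 - 9)) = 1/(-7012 - 190/7) = 1/(-49274/7) = -7/49274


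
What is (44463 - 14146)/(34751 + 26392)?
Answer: 30317/61143 ≈ 0.49584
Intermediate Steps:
(44463 - 14146)/(34751 + 26392) = 30317/61143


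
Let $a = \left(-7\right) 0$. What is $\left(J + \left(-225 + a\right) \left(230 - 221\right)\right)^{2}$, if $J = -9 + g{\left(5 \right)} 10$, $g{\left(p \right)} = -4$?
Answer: $4301476$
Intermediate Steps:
$a = 0$
$J = -49$ ($J = -9 - 40 = -49$)
$\left(J + \left(-225 + a\right) \left(230 - 221\right)\right)^{2} = \left(-49 + \left(-225 + 0\right) \left(230 - 221\right)\right)^{2} = \left(-49 - 2025\right)^{2} = \left(-2074\right)^{2} = 4301476$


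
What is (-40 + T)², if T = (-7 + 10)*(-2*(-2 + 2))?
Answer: 1600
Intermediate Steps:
T = 0 (T = 3*(-2*0) = 3*0 = 0)
(-40 + T)² = (-40 + 0)² = (-40)² = 1600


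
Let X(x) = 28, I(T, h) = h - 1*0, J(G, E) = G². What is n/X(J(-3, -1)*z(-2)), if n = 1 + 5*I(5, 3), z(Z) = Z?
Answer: 4/7 ≈ 0.57143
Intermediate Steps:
I(T, h) = h (I(T, h) = h + 0 = h)
n = 16 (n = 1 + 5*3 = 1 + 15 = 16)
n/X(J(-3, -1)*z(-2)) = 16/28 = (1/28)*16 = 4/7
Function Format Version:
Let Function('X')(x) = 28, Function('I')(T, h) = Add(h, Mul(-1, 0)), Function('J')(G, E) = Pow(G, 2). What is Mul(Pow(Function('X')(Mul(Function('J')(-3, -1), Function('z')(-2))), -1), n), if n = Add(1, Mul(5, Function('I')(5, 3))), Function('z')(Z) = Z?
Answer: Rational(4, 7) ≈ 0.57143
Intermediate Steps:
Function('I')(T, h) = h (Function('I')(T, h) = Add(h, 0) = h)
n = 16 (n = Add(1, Mul(5, 3)) = Add(1, 15) = 16)
Mul(Pow(Function('X')(Mul(Function('J')(-3, -1), Function('z')(-2))), -1), n) = Mul(Pow(28, -1), 16) = Mul(Rational(1, 28), 16) = Rational(4, 7)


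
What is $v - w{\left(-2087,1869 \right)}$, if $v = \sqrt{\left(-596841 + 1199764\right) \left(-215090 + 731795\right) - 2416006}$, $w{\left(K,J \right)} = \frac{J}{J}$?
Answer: $-1 + \sqrt{311530912709} \approx 5.5815 \cdot 10^{5}$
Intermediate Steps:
$w{\left(K,J \right)} = 1$
$v = \sqrt{311530912709}$ ($v = \sqrt{602923 \cdot 516705 - 2416006} = \sqrt{311533328715 - 2416006} = \sqrt{311530912709} \approx 5.5815 \cdot 10^{5}$)
$v - w{\left(-2087,1869 \right)} = \sqrt{311530912709} - 1 = -1 + \sqrt{311530912709}$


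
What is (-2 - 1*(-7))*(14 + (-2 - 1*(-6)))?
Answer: 90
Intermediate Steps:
(-2 - 1*(-7))*(14 + (-2 - 1*(-6))) = (-2 + 7)*(14 + (-2 + 6)) = 5*(14 + 4) = 5*18 = 90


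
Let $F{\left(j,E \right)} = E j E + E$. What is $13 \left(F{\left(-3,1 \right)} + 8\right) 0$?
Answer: $0$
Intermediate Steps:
$F{\left(j,E \right)} = E + j E^{2}$ ($F{\left(j,E \right)} = j E^{2} + E = E + j E^{2}$)
$13 \left(F{\left(-3,1 \right)} + 8\right) 0 = 13 \left(1 \left(1 + 1 \left(-3\right)\right) + 8\right) 0 = 13 \left(1 \left(1 - 3\right) + 8\right) 0 = 13 \left(1 \left(-2\right) + 8\right) 0 = 13 \left(-2 + 8\right) 0 = 13 \cdot 6 \cdot 0 = 78 \cdot 0 = 0$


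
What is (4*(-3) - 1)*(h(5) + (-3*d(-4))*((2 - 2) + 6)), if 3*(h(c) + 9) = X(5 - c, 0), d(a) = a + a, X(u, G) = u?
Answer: -1755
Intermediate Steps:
d(a) = 2*a
h(c) = -22/3 - c/3 (h(c) = -9 + (5 - c)/3 = -9 + (5/3 - c/3) = -22/3 - c/3)
(4*(-3) - 1)*(h(5) + (-3*d(-4))*((2 - 2) + 6)) = (4*(-3) - 1)*((-22/3 - ⅓*5) + (-6*(-4))*((2 - 2) + 6)) = (-12 - 1)*((-22/3 - 5/3) + (-3*(-8))*(0 + 6)) = -13*(-9 + 24*6) = -13*(-9 + 144) = -13*135 = -1755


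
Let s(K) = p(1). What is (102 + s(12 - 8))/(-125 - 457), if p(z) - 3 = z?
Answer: -53/291 ≈ -0.18213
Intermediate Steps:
p(z) = 3 + z
s(K) = 4 (s(K) = 3 + 1 = 4)
(102 + s(12 - 8))/(-125 - 457) = (102 + 4)/(-125 - 457) = 106/(-582) = 106*(-1/582) = -53/291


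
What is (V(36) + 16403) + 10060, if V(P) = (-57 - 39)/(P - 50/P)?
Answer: 16484721/623 ≈ 26460.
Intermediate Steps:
V(P) = -96/(P - 50/P)
(V(36) + 16403) + 10060 = (-96*36/(-50 + 36²) + 16403) + 10060 = (-96*36/(-50 + 1296) + 16403) + 10060 = (-96*36/1246 + 16403) + 10060 = (-96*36*1/1246 + 16403) + 10060 = (-1728/623 + 16403) + 10060 = 10217341/623 + 10060 = 16484721/623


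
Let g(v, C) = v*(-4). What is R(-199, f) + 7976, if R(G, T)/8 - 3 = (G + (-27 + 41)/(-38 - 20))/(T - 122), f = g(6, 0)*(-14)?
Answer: 231784/29 ≈ 7992.6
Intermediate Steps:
g(v, C) = -4*v
f = 336 (f = -4*6*(-14) = -24*(-14) = 336)
R(G, T) = 24 + 8*(-7/29 + G)/(-122 + T) (R(G, T) = 24 + 8*((G + (-27 + 41)/(-38 - 20))/(T - 122)) = 24 + 8*((G + 14/(-58))/(-122 + T)) = 24 + 8*((G + 14*(-1/58))/(-122 + T)) = 24 + 8*((G - 7/29)/(-122 + T)) = 24 + 8*((-7/29 + G)/(-122 + T)) = 24 + 8*(-7/29 + G)/(-122 + T))
R(-199, f) + 7976 = 8*(-10621 + 29*(-199) + 87*336)/(29*(-122 + 336)) + 7976 = (8/29)*(-10621 - 5771 + 29232)/214 + 7976 = (8/29)*(1/214)*12840 + 7976 = 480/29 + 7976 = 231784/29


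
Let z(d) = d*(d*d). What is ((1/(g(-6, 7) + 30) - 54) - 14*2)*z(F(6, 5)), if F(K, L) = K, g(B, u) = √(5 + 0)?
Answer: -3169152/179 - 216*√5/895 ≈ -17705.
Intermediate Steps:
g(B, u) = √5
z(d) = d³ (z(d) = d*d² = d³)
((1/(g(-6, 7) + 30) - 54) - 14*2)*z(F(6, 5)) = ((1/(√5 + 30) - 54) - 14*2)*6³ = ((1/(30 + √5) - 54) - 28)*216 = ((-54 + 1/(30 + √5)) - 28)*216 = (-82 + 1/(30 + √5))*216 = -17712 + 216/(30 + √5)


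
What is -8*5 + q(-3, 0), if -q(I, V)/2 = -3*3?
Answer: -22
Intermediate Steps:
q(I, V) = 18 (q(I, V) = -(-6)*3 = -2*(-9) = 18)
-8*5 + q(-3, 0) = -8*5 + 18 = -40 + 18 = -22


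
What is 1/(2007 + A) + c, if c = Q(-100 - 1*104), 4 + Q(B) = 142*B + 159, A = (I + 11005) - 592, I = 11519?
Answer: -689754406/23939 ≈ -28813.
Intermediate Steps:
A = 21932 (A = (11519 + 11005) - 592 = 22524 - 592 = 21932)
Q(B) = 155 + 142*B (Q(B) = -4 + (142*B + 159) = -4 + (159 + 142*B) = 155 + 142*B)
c = -28813 (c = 155 + 142*(-100 - 1*104) = 155 + 142*(-100 - 104) = 155 + 142*(-204) = 155 - 28968 = -28813)
1/(2007 + A) + c = 1/(2007 + 21932) - 28813 = 1/23939 - 28813 = -689754406/23939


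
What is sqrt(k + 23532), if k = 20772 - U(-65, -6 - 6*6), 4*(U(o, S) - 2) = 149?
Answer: sqrt(177059)/2 ≈ 210.39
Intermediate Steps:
U(o, S) = 157/4 (U(o, S) = 2 + (1/4)*149 = 2 + 149/4 = 157/4)
k = 82931/4 (k = 20772 - 1*157/4 = 20772 - 157/4 = 82931/4 ≈ 20733.)
sqrt(k + 23532) = sqrt(82931/4 + 23532) = sqrt(177059/4) = sqrt(177059)/2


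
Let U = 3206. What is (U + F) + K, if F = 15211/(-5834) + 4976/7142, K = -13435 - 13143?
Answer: -486953681097/20833214 ≈ -23374.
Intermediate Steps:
K = -26578
F = -39803489/20833214 (F = 15211*(-1/5834) + 4976*(1/7142) = -15211/5834 + 2488/3571 = -39803489/20833214 ≈ -1.9106)
(U + F) + K = (3206 - 39803489/20833214) - 26578 = 66751480595/20833214 - 26578 = -486953681097/20833214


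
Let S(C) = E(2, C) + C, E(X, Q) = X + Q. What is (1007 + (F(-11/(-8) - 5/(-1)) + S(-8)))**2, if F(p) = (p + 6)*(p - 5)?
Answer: 4178458881/4096 ≈ 1.0201e+6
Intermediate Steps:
E(X, Q) = Q + X
S(C) = 2 + 2*C (S(C) = (C + 2) + C = (2 + C) + C = 2 + 2*C)
F(p) = (-5 + p)*(6 + p) (F(p) = (6 + p)*(-5 + p) = (-5 + p)*(6 + p))
(1007 + (F(-11/(-8) - 5/(-1)) + S(-8)))**2 = (1007 + ((-30 + (-11/(-8) - 5/(-1)) + (-11/(-8) - 5/(-1))**2) + (2 + 2*(-8))))**2 = (1007 + ((-30 + (-11*(-1/8) - 5*(-1)) + (-11*(-1/8) - 5*(-1))**2) + (2 - 16)))**2 = (1007 + ((-30 + (11/8 + 5) + (11/8 + 5)**2) - 14))**2 = (1007 + ((-30 + 51/8 + (51/8)**2) - 14))**2 = (1007 + ((-30 + 51/8 + 2601/64) - 14))**2 = (1007 + (1089/64 - 14))**2 = (1007 + 193/64)**2 = (64641/64)**2 = 4178458881/4096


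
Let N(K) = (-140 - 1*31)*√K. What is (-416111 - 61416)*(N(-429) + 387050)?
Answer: -184826825350 + 81657117*I*√429 ≈ -1.8483e+11 + 1.6913e+9*I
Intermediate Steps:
N(K) = -171*√K (N(K) = (-140 - 31)*√K = -171*√K)
(-416111 - 61416)*(N(-429) + 387050) = (-416111 - 61416)*(-171*I*√429 + 387050) = -477527*(-171*I*√429 + 387050) = -477527*(387050 - 171*I*√429) = -184826825350 + 81657117*I*√429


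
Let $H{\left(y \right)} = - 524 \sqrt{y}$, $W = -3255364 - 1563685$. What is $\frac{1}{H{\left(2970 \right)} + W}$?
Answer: $- \frac{4819049}{23222417773681} + \frac{1572 \sqrt{330}}{23222417773681} \approx -2.0629 \cdot 10^{-7}$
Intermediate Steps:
$W = -4819049$
$\frac{1}{H{\left(2970 \right)} + W} = \frac{1}{- 524 \sqrt{2970} - 4819049} = \frac{1}{- 524 \cdot 3 \sqrt{330} - 4819049} = \frac{1}{- 1572 \sqrt{330} - 4819049} = \frac{1}{-4819049 - 1572 \sqrt{330}}$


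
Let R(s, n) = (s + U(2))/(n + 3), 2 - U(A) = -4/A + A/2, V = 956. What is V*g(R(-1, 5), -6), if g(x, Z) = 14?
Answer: 13384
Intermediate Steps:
U(A) = 2 + 4/A - A/2 (U(A) = 2 - (-4/A + A/2) = 2 - (A/2 - 4/A) = 2 + (4/A - A/2) = 2 + 4/A - A/2)
R(s, n) = (3 + s)/(3 + n) (R(s, n) = (s + (2 + 4/2 - 1/2*2))/(n + 3) = (s + (2 + 4*(1/2) - 1))/(3 + n) = (s + (2 + 2 - 1))/(3 + n) = (s + 3)/(3 + n) = (3 + s)/(3 + n))
V*g(R(-1, 5), -6) = 956*14 = 13384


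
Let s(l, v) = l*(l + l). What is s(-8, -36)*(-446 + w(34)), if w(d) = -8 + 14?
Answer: -56320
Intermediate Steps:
w(d) = 6
s(l, v) = 2*l² (s(l, v) = l*(2*l) = 2*l²)
s(-8, -36)*(-446 + w(34)) = (2*(-8)²)*(-446 + 6) = (2*64)*(-440) = 128*(-440) = -56320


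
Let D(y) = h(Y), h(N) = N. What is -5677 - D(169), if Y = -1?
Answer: -5676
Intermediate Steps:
D(y) = -1
-5677 - D(169) = -5677 - 1*(-1) = -5677 + 1 = -5676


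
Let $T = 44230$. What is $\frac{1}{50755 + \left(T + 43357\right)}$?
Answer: $\frac{1}{138342} \approx 7.2285 \cdot 10^{-6}$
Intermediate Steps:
$\frac{1}{50755 + \left(T + 43357\right)} = \frac{1}{50755 + \left(44230 + 43357\right)} = \frac{1}{50755 + 87587} = \frac{1}{138342}$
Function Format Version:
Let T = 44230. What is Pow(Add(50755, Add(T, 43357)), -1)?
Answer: Rational(1, 138342) ≈ 7.2285e-6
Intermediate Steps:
Pow(Add(50755, Add(T, 43357)), -1) = Pow(Add(50755, Add(44230, 43357)), -1) = Pow(Add(50755, 87587), -1) = Pow(138342, -1) = Rational(1, 138342)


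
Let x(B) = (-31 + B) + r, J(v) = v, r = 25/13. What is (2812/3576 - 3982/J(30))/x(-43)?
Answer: 2555813/1396130 ≈ 1.8306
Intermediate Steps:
r = 25/13 (r = 25*(1/13) = 25/13 ≈ 1.9231)
x(B) = -378/13 + B (x(B) = (-31 + B) + 25/13 = -378/13 + B)
(2812/3576 - 3982/J(30))/x(-43) = (2812/3576 - 3982/30)/(-378/13 - 43) = (2812*(1/3576) - 3982*1/30)/(-937/13) = (703/894 - 1991/15)*(-13/937) = -196601/1490*(-13/937) = 2555813/1396130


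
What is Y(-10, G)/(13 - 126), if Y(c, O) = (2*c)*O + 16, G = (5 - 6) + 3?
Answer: 24/113 ≈ 0.21239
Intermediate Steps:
G = 2 (G = -1 + 3 = 2)
Y(c, O) = 16 + 2*O*c (Y(c, O) = 2*O*c + 16 = 16 + 2*O*c)
Y(-10, G)/(13 - 126) = (16 + 2*2*(-10))/(13 - 126) = (16 - 40)/(-113) = -24*(-1/113) = 24/113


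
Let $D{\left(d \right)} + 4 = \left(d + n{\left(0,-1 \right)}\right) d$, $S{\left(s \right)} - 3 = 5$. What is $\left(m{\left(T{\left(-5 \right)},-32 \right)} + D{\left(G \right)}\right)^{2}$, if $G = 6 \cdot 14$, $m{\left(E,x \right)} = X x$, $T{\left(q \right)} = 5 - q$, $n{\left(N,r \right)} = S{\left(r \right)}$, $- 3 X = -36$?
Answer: $53875600$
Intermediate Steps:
$X = 12$ ($X = \left(- \frac{1}{3}\right) \left(-36\right) = 12$)
$S{\left(s \right)} = 8$ ($S{\left(s \right)} = 3 + 5 = 8$)
$n{\left(N,r \right)} = 8$
$m{\left(E,x \right)} = 12 x$
$G = 84$
$D{\left(d \right)} = -4 + d \left(8 + d\right)$ ($D{\left(d \right)} = -4 + \left(d + 8\right) d = -4 + \left(8 + d\right) d = -4 + d \left(8 + d\right)$)
$\left(m{\left(T{\left(-5 \right)},-32 \right)} + D{\left(G \right)}\right)^{2} = \left(12 \left(-32\right) + \left(-4 + 84^{2} + 8 \cdot 84\right)\right)^{2} = \left(-384 + \left(-4 + 7056 + 672\right)\right)^{2} = \left(-384 + 7724\right)^{2} = 7340^{2} = 53875600$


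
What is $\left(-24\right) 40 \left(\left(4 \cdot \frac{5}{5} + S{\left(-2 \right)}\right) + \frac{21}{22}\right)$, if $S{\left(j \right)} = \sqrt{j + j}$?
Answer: $- \frac{52320}{11} - 1920 i \approx -4756.4 - 1920.0 i$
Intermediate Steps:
$S{\left(j \right)} = \sqrt{2} \sqrt{j}$ ($S{\left(j \right)} = \sqrt{2 j} = \sqrt{2} \sqrt{j}$)
$\left(-24\right) 40 \left(\left(4 \cdot \frac{5}{5} + S{\left(-2 \right)}\right) + \frac{21}{22}\right) = \left(-24\right) 40 \left(\left(4 \cdot \frac{5}{5} + \sqrt{2} \sqrt{-2}\right) + \frac{21}{22}\right) = - 960 \left(\left(4 \cdot 5 \cdot \frac{1}{5} + \sqrt{2} i \sqrt{2}\right) + 21 \cdot \frac{1}{22}\right) = - 960 \left(\left(4 \cdot 1 + 2 i\right) + \frac{21}{22}\right) = - 960 \left(\left(4 + 2 i\right) + \frac{21}{22}\right) = - 960 \left(\frac{109}{22} + 2 i\right) = - \frac{52320}{11} - 1920 i$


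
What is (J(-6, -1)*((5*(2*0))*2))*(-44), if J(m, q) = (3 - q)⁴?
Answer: 0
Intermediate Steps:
(J(-6, -1)*((5*(2*0))*2))*(-44) = ((-3 - 1)⁴*((5*(2*0))*2))*(-44) = ((-4)⁴*((5*0)*2))*(-44) = (256*(0*2))*(-44) = (256*0)*(-44) = 0*(-44) = 0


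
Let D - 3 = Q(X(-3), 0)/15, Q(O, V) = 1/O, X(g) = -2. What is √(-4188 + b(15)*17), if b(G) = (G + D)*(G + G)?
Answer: 5*√199 ≈ 70.534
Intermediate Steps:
D = 89/30 (D = 3 + 1/(-2*15) = 3 - ½*1/15 = 3 - 1/30 = 89/30 ≈ 2.9667)
b(G) = 2*G*(89/30 + G) (b(G) = (G + 89/30)*(G + G) = (89/30 + G)*(2*G) = 2*G*(89/30 + G))
√(-4188 + b(15)*17) = √(-4188 + ((1/15)*15*(89 + 30*15))*17) = √(-4188 + ((1/15)*15*(89 + 450))*17) = √(-4188 + ((1/15)*15*539)*17) = √(-4188 + 539*17) = √(-4188 + 9163) = √4975 = 5*√199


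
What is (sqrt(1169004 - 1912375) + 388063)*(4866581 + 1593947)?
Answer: 2507091877264 + 6460528*I*sqrt(743371) ≈ 2.5071e+12 + 5.5702e+9*I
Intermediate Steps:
(sqrt(1169004 - 1912375) + 388063)*(4866581 + 1593947) = (sqrt(-743371) + 388063)*6460528 = (I*sqrt(743371) + 388063)*6460528 = (388063 + I*sqrt(743371))*6460528 = 2507091877264 + 6460528*I*sqrt(743371)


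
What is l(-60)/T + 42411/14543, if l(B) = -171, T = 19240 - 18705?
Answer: 20203032/7780505 ≈ 2.5966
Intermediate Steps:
T = 535
l(-60)/T + 42411/14543 = -171/535 + 42411/14543 = 20203032/7780505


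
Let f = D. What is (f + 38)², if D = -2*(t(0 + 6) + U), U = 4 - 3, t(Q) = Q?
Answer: 576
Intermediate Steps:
U = 1
D = -14 (D = -2*((0 + 6) + 1) = -2*(6 + 1) = -2*7 = -14)
f = -14
(f + 38)² = (-14 + 38)² = 24² = 576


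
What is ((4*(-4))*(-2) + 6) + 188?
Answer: 226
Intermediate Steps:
((4*(-4))*(-2) + 6) + 188 = (-16*(-2) + 6) + 188 = (32 + 6) + 188 = 38 + 188 = 226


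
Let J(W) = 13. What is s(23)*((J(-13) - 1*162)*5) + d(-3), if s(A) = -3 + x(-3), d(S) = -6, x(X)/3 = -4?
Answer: 11169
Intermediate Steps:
x(X) = -12 (x(X) = 3*(-4) = -12)
s(A) = -15 (s(A) = -3 - 12 = -15)
s(23)*((J(-13) - 1*162)*5) + d(-3) = -15*(13 - 1*162)*5 - 6 = -15*(13 - 162)*5 - 6 = -(-2235)*5 - 6 = -15*(-745) - 6 = 11175 - 6 = 11169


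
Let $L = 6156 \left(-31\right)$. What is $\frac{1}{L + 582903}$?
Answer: $\frac{1}{392067} \approx 2.5506 \cdot 10^{-6}$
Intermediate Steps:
$L = -190836$
$\frac{1}{L + 582903} = \frac{1}{-190836 + 582903} = \frac{1}{392067}$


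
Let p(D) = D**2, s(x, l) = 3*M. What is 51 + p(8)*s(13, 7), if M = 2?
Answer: 435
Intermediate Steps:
s(x, l) = 6 (s(x, l) = 3*2 = 6)
51 + p(8)*s(13, 7) = 51 + 8**2*6 = 51 + 64*6 = 51 + 384 = 435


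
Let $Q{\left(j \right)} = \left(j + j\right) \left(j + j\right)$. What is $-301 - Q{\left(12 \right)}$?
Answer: $-877$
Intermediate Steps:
$Q{\left(j \right)} = 4 j^{2}$ ($Q{\left(j \right)} = 2 j 2 j = 4 j^{2}$)
$-301 - Q{\left(12 \right)} = -301 - 4 \cdot 12^{2} = -301 - 4 \cdot 144 = -301 - 576 = -877$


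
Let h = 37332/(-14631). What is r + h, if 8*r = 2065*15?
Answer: 150965523/39016 ≈ 3869.3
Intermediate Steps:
h = -12444/4877 (h = 37332*(-1/14631) = -12444/4877 ≈ -2.5516)
r = 30975/8 (r = (2065*15)/8 = (⅛)*30975 = 30975/8 ≈ 3871.9)
r + h = 30975/8 - 12444/4877 = 150965523/39016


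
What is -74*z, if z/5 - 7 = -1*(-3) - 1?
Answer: -3330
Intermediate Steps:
z = 45 (z = 35 + 5*(-1*(-3) - 1) = 35 + 5*(3 - 1) = 35 + 5*2 = 35 + 10 = 45)
-74*z = -74*45 = -3330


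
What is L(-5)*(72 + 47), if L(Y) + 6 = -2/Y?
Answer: -3332/5 ≈ -666.40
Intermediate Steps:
L(Y) = -6 - 2/Y
L(-5)*(72 + 47) = (-6 - 2/(-5))*(72 + 47) = (-6 - 2*(-⅕))*119 = (-6 + ⅖)*119 = -28/5*119 = -3332/5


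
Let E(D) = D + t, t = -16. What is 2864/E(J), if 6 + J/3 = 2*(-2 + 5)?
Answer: -179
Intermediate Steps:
J = 0 (J = -18 + 3*(2*(-2 + 5)) = -18 + 3*(2*3) = -18 + 3*6 = -18 + 18 = 0)
E(D) = -16 + D (E(D) = D - 16 = -16 + D)
2864/E(J) = 2864/(-16 + 0) = 2864/(-16) = 2864*(-1/16) = -179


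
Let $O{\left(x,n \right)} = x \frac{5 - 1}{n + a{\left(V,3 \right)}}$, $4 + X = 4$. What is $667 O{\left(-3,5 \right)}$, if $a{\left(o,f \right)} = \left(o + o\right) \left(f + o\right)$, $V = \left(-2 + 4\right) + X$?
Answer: $- \frac{8004}{25} \approx -320.16$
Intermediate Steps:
$X = 0$ ($X = -4 + 4 = 0$)
$V = 2$ ($V = \left(-2 + 4\right) + 0 = 2 + 0 = 2$)
$a{\left(o,f \right)} = 2 o \left(f + o\right)$
$O{\left(x,n \right)} = \frac{4 x}{20 + n}$ ($O{\left(x,n \right)} = x \frac{5 - 1}{n + 2 \cdot 2 \left(3 + 2\right)} = x \frac{4}{n + 2 \cdot 2 \cdot 5} = x \frac{4}{n + 20} = x \frac{4}{20 + n} = \frac{4 x}{20 + n}$)
$667 O{\left(-3,5 \right)} = 667 \cdot 4 \left(-3\right) \frac{1}{20 + 5} = 667 \cdot 4 \left(-3\right) \frac{1}{25} = 667 \left(- \frac{12}{25}\right) = - \frac{8004}{25}$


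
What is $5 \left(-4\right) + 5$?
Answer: $-15$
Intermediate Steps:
$5 \left(-4\right) + 5 = -20 + 5 = -15$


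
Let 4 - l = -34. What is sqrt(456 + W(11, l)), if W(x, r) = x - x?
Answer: 2*sqrt(114) ≈ 21.354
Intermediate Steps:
l = 38 (l = 4 - 1*(-34) = 4 + 34 = 38)
W(x, r) = 0
sqrt(456 + W(11, l)) = sqrt(456 + 0) = sqrt(456) = 2*sqrt(114)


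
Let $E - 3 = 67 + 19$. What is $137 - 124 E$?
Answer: $-10899$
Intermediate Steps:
$E = 89$ ($E = 3 + \left(67 + 19\right) = 3 + 86 = 89$)
$137 - 124 E = 137 - 11036 = -10899$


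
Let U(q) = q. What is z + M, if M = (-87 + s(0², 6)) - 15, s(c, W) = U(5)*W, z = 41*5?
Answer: 133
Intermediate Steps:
z = 205
s(c, W) = 5*W
M = -72 (M = (-87 + 5*6) - 15 = (-87 + 30) - 15 = -57 - 15 = -72)
z + M = 205 - 72 = 133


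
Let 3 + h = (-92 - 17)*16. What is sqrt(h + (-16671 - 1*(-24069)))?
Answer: sqrt(5651) ≈ 75.173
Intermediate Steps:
h = -1747 (h = -3 + (-92 - 17)*16 = -3 - 109*16 = -3 - 1744 = -1747)
sqrt(h + (-16671 - 1*(-24069))) = sqrt(-1747 + (-16671 - 1*(-24069))) = sqrt(-1747 + (-16671 + 24069)) = sqrt(-1747 + 7398) = sqrt(5651)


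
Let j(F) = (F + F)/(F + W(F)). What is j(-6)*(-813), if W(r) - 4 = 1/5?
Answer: -5420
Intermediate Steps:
W(r) = 21/5 (W(r) = 4 + 1/5 = 21/5)
j(F) = 2*F/(21/5 + F) (j(F) = (F + F)/(F + 21/5) = (2*F)/(21/5 + F) = 2*F/(21/5 + F))
j(-6)*(-813) = (10*(-6)/(21 + 5*(-6)))*(-813) = (10*(-6)/(21 - 30))*(-813) = (10*(-6)/(-9))*(-813) = (10*(-6)*(-1/9))*(-813) = (20/3)*(-813) = -5420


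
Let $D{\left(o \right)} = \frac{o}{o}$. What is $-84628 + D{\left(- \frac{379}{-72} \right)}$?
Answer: $-84627$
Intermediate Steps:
$D{\left(o \right)} = 1$
$-84628 + D{\left(- \frac{379}{-72} \right)} = -84628 + 1 = -84627$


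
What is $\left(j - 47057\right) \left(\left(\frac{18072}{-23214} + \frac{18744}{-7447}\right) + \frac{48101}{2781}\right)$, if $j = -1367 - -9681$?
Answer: $- \frac{723805403701}{1334367} \approx -5.4243 \cdot 10^{5}$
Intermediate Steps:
$j = 8314$ ($j = -1367 + 9681 = 8314$)
$\left(j - 47057\right) \left(\left(\frac{18072}{-23214} + \frac{18744}{-7447}\right) + \frac{48101}{2781}\right) = \left(8314 - 47057\right) \left(\left(\frac{18072}{-23214} + \frac{18744}{-7447}\right) + \frac{48101}{2781}\right) = - 38743 \left(\left(18072 \left(- \frac{1}{23214}\right) + 18744 \left(- \frac{1}{7447}\right)\right) + 48101 \cdot \frac{1}{2781}\right) = - 38743 \left(\left(- \frac{3012}{3869} - \frac{1704}{677}\right) + \frac{467}{27}\right) = - 38743 \left(- \frac{8631900}{2619313} + \frac{467}{27}\right) = \left(-38743\right) \frac{990157871}{70721451} = - \frac{723805403701}{1334367}$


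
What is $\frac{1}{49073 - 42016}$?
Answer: $\frac{1}{7057} \approx 0.0001417$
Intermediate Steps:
$\frac{1}{49073 - 42016} = \frac{1}{7057}$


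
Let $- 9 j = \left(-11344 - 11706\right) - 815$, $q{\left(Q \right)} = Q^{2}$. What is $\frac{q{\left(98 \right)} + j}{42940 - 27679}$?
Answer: $\frac{36767}{45783} \approx 0.80307$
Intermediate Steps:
$j = \frac{7955}{3}$ ($j = - \frac{\left(-11344 - 11706\right) - 815}{9} = - \frac{-23050 - 815}{9} = \left(- \frac{1}{9}\right) \left(-23865\right) = \frac{7955}{3} \approx 2651.7$)
$\frac{q{\left(98 \right)} + j}{42940 - 27679} = \frac{98^{2} + \frac{7955}{3}}{42940 - 27679} = \frac{9604 + \frac{7955}{3}}{15261} = \frac{36767}{3} \cdot \frac{1}{15261} = \frac{36767}{45783}$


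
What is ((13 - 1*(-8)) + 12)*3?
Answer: 99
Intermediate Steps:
((13 - 1*(-8)) + 12)*3 = ((13 + 8) + 12)*3 = (21 + 12)*3 = 33*3 = 99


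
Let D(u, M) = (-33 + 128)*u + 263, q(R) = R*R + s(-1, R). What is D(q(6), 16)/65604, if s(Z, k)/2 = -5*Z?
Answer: 4633/65604 ≈ 0.070621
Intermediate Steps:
s(Z, k) = -10*Z (s(Z, k) = 2*(-5*Z) = -10*Z)
q(R) = 10 + R² (q(R) = R*R - 10*(-1) = R² + 10 = 10 + R²)
D(u, M) = 263 + 95*u (D(u, M) = 95*u + 263 = 263 + 95*u)
D(q(6), 16)/65604 = (263 + 95*(10 + 6²))/65604 = (263 + 95*(10 + 36))*(1/65604) = (263 + 95*46)*(1/65604) = (263 + 4370)*(1/65604) = 4633*(1/65604) = 4633/65604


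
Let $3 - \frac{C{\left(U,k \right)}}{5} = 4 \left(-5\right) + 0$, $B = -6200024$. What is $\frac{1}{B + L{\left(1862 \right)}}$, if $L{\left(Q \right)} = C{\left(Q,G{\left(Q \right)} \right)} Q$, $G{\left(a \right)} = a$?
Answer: $- \frac{1}{5985894} \approx -1.6706 \cdot 10^{-7}$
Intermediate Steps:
$C{\left(U,k \right)} = 115$ ($C{\left(U,k \right)} = 15 - 5 \left(4 \left(-5\right) + 0\right) = 15 - 5 \left(-20 + 0\right) = 15 - -100 = 15 + 100 = 115$)
$L{\left(Q \right)} = 115 Q$
$\frac{1}{B + L{\left(1862 \right)}} = \frac{1}{-6200024 + 115 \cdot 1862} = \frac{1}{-6200024 + 214130} = \frac{1}{-5985894} = - \frac{1}{5985894}$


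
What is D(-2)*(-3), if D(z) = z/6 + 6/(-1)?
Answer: 19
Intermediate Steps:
D(z) = -6 + z/6 (D(z) = z*(1/6) + 6*(-1) = z/6 - 6 = -6 + z/6)
D(-2)*(-3) = (-6 + (1/6)*(-2))*(-3) = (-6 - 1/3)*(-3) = -19/3*(-3) = 19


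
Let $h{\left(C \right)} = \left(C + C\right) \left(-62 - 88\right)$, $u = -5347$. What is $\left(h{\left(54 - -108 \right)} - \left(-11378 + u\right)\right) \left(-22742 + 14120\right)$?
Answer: $274826250$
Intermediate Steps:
$h{\left(C \right)} = - 300 C$ ($h{\left(C \right)} = 2 C \left(-150\right) = - 300 C$)
$\left(h{\left(54 - -108 \right)} - \left(-11378 + u\right)\right) \left(-22742 + 14120\right) = \left(- 300 \left(54 - -108\right) + \left(11378 - -5347\right)\right) \left(-22742 + 14120\right) = \left(- 300 \left(54 + 108\right) + \left(11378 + 5347\right)\right) \left(-8622\right) = \left(\left(-300\right) 162 + 16725\right) \left(-8622\right) = \left(-48600 + 16725\right) \left(-8622\right) = \left(-31875\right) \left(-8622\right) = 274826250$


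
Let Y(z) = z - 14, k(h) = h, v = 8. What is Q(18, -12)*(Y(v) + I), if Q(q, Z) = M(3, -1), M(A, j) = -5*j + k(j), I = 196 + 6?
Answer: 784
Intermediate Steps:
I = 202
M(A, j) = -4*j (M(A, j) = -5*j + j = -4*j)
Q(q, Z) = 4 (Q(q, Z) = -4*(-1) = 4)
Y(z) = -14 + z
Q(18, -12)*(Y(v) + I) = 4*((-14 + 8) + 202) = 4*(-6 + 202) = 4*196 = 784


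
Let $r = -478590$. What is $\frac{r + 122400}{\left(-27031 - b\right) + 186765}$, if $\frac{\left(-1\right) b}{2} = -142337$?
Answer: $\frac{35619}{12494} \approx 2.8509$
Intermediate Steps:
$b = 284674$ ($b = \left(-2\right) \left(-142337\right) = 284674$)
$\frac{r + 122400}{\left(-27031 - b\right) + 186765} = \frac{-478590 + 122400}{\left(-27031 - 284674\right) + 186765} = - \frac{356190}{\left(-27031 - 284674\right) + 186765} = - \frac{356190}{-311705 + 186765} = - \frac{356190}{-124940} = \left(-356190\right) \left(- \frac{1}{124940}\right) = \frac{35619}{12494}$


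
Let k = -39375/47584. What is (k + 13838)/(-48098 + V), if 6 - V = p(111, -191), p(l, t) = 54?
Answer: -658428017/2290979264 ≈ -0.28740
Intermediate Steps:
V = -48 (V = 6 - 1*54 = 6 - 54 = -48)
k = -39375/47584 (k = -39375*1/47584 = -39375/47584 ≈ -0.82748)
(k + 13838)/(-48098 + V) = (-39375/47584 + 13838)/(-48098 - 48) = (658428017/47584)/(-48146) = (658428017/47584)*(-1/48146) = -658428017/2290979264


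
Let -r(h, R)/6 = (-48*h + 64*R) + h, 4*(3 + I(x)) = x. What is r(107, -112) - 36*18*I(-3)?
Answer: 75612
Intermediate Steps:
I(x) = -3 + x/4
r(h, R) = -384*R + 282*h (r(h, R) = -6*((-48*h + 64*R) + h) = -6*(-47*h + 64*R) = -384*R + 282*h)
r(107, -112) - 36*18*I(-3) = (-384*(-112) + 282*107) - 36*18*(-3 + (¼)*(-3)) = (43008 + 30174) - 648*(-3 - ¾) = 73182 - 648*(-15)/4 = 73182 - 1*(-2430) = 73182 + 2430 = 75612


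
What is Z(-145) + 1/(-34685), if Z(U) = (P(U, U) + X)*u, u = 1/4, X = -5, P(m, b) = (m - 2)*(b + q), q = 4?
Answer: 359371283/69370 ≈ 5180.5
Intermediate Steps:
P(m, b) = (-2 + m)*(4 + b) (P(m, b) = (m - 2)*(b + 4) = (-2 + m)*(4 + b))
u = ¼ ≈ 0.25000
Z(U) = -13/4 + U/2 + U²/4 (Z(U) = ((-8 - 2*U + 4*U + U*U) - 5)*(¼) = ((-8 - 2*U + 4*U + U²) - 5)*(¼) = ((-8 + U² + 2*U) - 5)*(¼) = (-13 + U² + 2*U)*(¼) = -13/4 + U/2 + U²/4)
Z(-145) + 1/(-34685) = (-13/4 + (½)*(-145) + (¼)*(-145)²) + 1/(-34685) = (-13/4 - 145/2 + (¼)*21025) - 1/34685 = (-13/4 - 145/2 + 21025/4) - 1/34685 = 10361/2 - 1/34685 = 359371283/69370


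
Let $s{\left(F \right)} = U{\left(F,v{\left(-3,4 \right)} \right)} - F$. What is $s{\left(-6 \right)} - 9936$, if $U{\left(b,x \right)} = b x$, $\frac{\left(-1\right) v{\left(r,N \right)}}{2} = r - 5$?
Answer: $-10026$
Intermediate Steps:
$v{\left(r,N \right)} = 10 - 2 r$ ($v{\left(r,N \right)} = - 2 \left(r - 5\right) = - 2 \left(-5 + r\right) = 10 - 2 r$)
$s{\left(F \right)} = 15 F$ ($s{\left(F \right)} = F \left(10 - -6\right) - F = F \left(10 + 6\right) - F = F 16 - F = 16 F - F = 15 F$)
$s{\left(-6 \right)} - 9936 = 15 \left(-6\right) - 9936 = -90 - 9936 = -10026$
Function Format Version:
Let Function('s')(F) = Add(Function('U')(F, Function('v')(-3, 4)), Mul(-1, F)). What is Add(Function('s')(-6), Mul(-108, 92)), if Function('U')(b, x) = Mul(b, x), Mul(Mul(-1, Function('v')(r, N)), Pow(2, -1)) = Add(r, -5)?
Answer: -10026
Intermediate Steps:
Function('v')(r, N) = Add(10, Mul(-2, r)) (Function('v')(r, N) = Mul(-2, Add(r, -5)) = Mul(-2, Add(-5, r)) = Add(10, Mul(-2, r)))
Function('s')(F) = Mul(15, F) (Function('s')(F) = Add(Mul(F, Add(10, Mul(-2, -3))), Mul(-1, F)) = Add(Mul(F, Add(10, 6)), Mul(-1, F)) = Add(Mul(F, 16), Mul(-1, F)) = Add(Mul(16, F), Mul(-1, F)) = Mul(15, F))
Add(Function('s')(-6), Mul(-108, 92)) = Add(Mul(15, -6), Mul(-108, 92)) = Add(-90, -9936) = -10026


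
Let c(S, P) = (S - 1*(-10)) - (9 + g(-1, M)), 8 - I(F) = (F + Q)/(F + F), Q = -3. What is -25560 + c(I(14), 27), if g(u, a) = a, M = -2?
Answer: -715383/28 ≈ -25549.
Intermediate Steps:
I(F) = 8 - (-3 + F)/(2*F) (I(F) = 8 - (F - 3)/(F + F) = 8 - (-3 + F)/(2*F))
c(S, P) = 3 + S (c(S, P) = (S - 1*(-10)) - (9 - 2) = (S + 10) - 1*7 = (10 + S) - 7 = 3 + S)
-25560 + c(I(14), 27) = -25560 + (3 + (3/2)*(1 + 5*14)/14) = -25560 + (3 + (3/2)*(1/14)*(1 + 70)) = -25560 + (3 + (3/2)*(1/14)*71) = -25560 + (3 + 213/28) = -25560 + 297/28 = -715383/28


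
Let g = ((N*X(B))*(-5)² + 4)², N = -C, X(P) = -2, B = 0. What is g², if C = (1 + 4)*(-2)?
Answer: 60523872256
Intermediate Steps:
C = -10 (C = 5*(-2) = -10)
N = 10 (N = -1*(-10) = 10)
g = 246016 (g = ((10*(-2))*(-5)² + 4)² = (-20*25 + 4)² = (-500 + 4)² = (-496)² = 246016)
g² = 246016² = 60523872256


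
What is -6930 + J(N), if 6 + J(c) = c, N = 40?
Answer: -6896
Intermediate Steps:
J(c) = -6 + c
-6930 + J(N) = -6930 + (-6 + 40) = -6930 + 34 = -6896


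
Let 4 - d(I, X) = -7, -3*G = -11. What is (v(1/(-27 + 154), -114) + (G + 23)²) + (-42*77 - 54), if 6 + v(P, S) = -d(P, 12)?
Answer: -23345/9 ≈ -2593.9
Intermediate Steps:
G = 11/3 (G = -⅓*(-11) = 11/3 ≈ 3.6667)
d(I, X) = 11 (d(I, X) = 4 - 1*(-7) = 4 + 7 = 11)
v(P, S) = -17 (v(P, S) = -6 - 1*11 = -6 - 11 = -17)
(v(1/(-27 + 154), -114) + (G + 23)²) + (-42*77 - 54) = (-17 + (11/3 + 23)²) + (-42*77 - 54) = (-17 + (80/3)²) + (-3234 - 54) = (-17 + 6400/9) - 3288 = 6247/9 - 3288 = -23345/9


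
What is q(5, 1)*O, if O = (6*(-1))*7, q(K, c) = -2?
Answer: 84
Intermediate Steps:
O = -42 (O = -6*7 = -42)
q(5, 1)*O = -2*(-42) = 84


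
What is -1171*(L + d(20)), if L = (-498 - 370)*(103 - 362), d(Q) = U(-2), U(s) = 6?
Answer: -263261878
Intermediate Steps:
d(Q) = 6
L = 224812 (L = -868*(-259) = 224812)
-1171*(L + d(20)) = -1171*(224812 + 6) = -1171*224818 = -263261878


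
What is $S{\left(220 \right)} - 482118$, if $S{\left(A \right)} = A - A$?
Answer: $-482118$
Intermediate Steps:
$S{\left(A \right)} = 0$
$S{\left(220 \right)} - 482118 = 0 - 482118 = -482118$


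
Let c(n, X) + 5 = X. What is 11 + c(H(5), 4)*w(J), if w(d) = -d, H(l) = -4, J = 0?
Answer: 11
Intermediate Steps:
c(n, X) = -5 + X
11 + c(H(5), 4)*w(J) = 11 + (-5 + 4)*(-1*0) = 11 - 1*0 = 11 + 0 = 11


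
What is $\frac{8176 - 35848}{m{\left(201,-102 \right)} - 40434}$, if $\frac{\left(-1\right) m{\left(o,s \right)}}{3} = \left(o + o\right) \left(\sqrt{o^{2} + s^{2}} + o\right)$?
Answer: $\frac{43481936}{33921359} - \frac{2781036 \sqrt{5645}}{169606795} \approx 0.049889$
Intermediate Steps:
$m{\left(o,s \right)} = - 6 o \left(o + \sqrt{o^{2} + s^{2}}\right)$ ($m{\left(o,s \right)} = - 3 \left(o + o\right) \left(\sqrt{o^{2} + s^{2}} + o\right) = - 3 \cdot 2 o \left(o + \sqrt{o^{2} + s^{2}}\right) = - 6 o \left(o + \sqrt{o^{2} + s^{2}}\right)$)
$\frac{8176 - 35848}{m{\left(201,-102 \right)} - 40434} = \frac{8176 - 35848}{\left(-6\right) 201 \left(201 + \sqrt{201^{2} + \left(-102\right)^{2}}\right) - 40434} = - \frac{27672}{\left(-6\right) 201 \left(201 + \sqrt{40401 + 10404}\right) - 40434} = - \frac{27672}{\left(-6\right) 201 \left(201 + \sqrt{50805}\right) - 40434} = - \frac{27672}{\left(-6\right) 201 \left(201 + 3 \sqrt{5645}\right) - 40434} = - \frac{27672}{\left(-242406 - 3618 \sqrt{5645}\right) - 40434} = - \frac{27672}{-282840 - 3618 \sqrt{5645}}$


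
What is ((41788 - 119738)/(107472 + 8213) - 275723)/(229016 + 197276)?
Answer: -6379418641/9863118004 ≈ -0.64680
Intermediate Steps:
((41788 - 119738)/(107472 + 8213) - 275723)/(229016 + 197276) = (-77950/115685 - 275723)/426292 = (-77950*1/115685 - 275723)*(1/426292) = (-15590/23137 - 275723)*(1/426292) = -6379418641/23137*1/426292 = -6379418641/9863118004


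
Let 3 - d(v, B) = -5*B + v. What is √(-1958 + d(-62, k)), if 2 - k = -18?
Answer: I*√1793 ≈ 42.344*I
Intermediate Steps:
k = 20 (k = 2 - 1*(-18) = 2 + 18 = 20)
d(v, B) = 3 - v + 5*B (d(v, B) = 3 - (-5*B + v) = 3 - (v - 5*B) = 3 + (-v + 5*B) = 3 - v + 5*B)
√(-1958 + d(-62, k)) = √(-1958 + (3 - 1*(-62) + 5*20)) = √(-1958 + (3 + 62 + 100)) = √(-1958 + 165) = √(-1793) = I*√1793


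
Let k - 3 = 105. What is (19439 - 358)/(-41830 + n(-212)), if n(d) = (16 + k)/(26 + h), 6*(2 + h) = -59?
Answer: -1621885/3554806 ≈ -0.45625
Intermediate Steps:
h = -71/6 (h = -2 + (1/6)*(-59) = -2 - 59/6 = -71/6 ≈ -11.833)
k = 108 (k = 3 + 105 = 108)
n(d) = 744/85 (n(d) = (16 + 108)/(26 - 71/6) = 124/(85/6) = 124*(6/85) = 744/85)
(19439 - 358)/(-41830 + n(-212)) = (19439 - 358)/(-41830 + 744/85) = 19081/(-3554806/85) = 19081*(-85/3554806) = -1621885/3554806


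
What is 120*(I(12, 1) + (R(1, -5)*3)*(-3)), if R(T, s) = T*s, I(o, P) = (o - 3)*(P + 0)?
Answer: 6480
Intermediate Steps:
I(o, P) = P*(-3 + o) (I(o, P) = (-3 + o)*P = P*(-3 + o))
120*(I(12, 1) + (R(1, -5)*3)*(-3)) = 120*(1*(-3 + 12) + ((1*(-5))*3)*(-3)) = 120*(1*9 - 5*3*(-3)) = 120*(9 - 15*(-3)) = 120*(9 + 45) = 120*54 = 6480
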